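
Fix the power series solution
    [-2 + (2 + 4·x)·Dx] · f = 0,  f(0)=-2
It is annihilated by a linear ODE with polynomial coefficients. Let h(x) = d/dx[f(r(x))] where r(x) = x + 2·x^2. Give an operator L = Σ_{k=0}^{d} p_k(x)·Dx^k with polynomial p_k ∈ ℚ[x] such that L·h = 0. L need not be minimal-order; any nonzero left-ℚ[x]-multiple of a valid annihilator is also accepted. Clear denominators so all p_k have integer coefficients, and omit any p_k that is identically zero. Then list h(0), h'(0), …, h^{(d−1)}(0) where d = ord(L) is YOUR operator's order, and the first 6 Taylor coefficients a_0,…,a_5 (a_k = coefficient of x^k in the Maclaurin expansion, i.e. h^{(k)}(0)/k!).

L = 3 + (-1 - 6·x - 12·x^2 - 16·x^3)·Dx  (order 1).
h: a_k = -2, -6, 9, -3, -75/4, 171/4, …
ICs: h(0) = -2.

f: a_k = -2, -2, 1, -1, 5/4, -7/4, …
f∘r: x↦r, Dx↦Dx/r' in L_f ⇒ L₀.
h=h₀': d/dx-closure on L₀ ⇒ L.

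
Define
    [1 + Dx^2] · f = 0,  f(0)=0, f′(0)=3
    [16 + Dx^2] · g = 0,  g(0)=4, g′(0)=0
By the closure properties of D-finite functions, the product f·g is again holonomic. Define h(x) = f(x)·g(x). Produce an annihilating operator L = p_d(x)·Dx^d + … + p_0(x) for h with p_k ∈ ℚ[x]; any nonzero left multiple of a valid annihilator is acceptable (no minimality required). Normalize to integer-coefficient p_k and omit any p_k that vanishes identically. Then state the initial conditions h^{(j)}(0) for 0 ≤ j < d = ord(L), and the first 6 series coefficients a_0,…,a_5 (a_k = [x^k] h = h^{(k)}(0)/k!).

f: a_k = 0, 3, 0, -1/2, 0, 1/40, …
g: a_k = 4, 0, -32, 0, 128/3, 0, …
Product ⇒ symmetric product L₀, ord ≤ 4.
L = 225 + 34·Dx^2 + Dx^4  (order 4).
h: a_k = 0, 12, 0, -98, 0, 1441/10, …
ICs: h(0) = 0, h′(0) = 12, h′′(0) = 0, h′′′(0) = -588.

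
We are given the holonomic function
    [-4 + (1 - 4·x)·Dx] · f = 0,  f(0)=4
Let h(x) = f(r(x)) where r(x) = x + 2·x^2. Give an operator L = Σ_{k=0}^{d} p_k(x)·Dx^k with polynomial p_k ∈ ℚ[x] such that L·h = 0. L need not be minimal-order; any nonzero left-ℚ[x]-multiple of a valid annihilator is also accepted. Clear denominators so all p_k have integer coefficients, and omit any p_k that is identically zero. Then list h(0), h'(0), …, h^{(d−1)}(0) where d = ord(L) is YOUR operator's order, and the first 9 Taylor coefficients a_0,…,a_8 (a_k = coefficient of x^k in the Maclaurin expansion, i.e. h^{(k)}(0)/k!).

L = (4 + 16·x) + (-1 + 4·x + 8·x^2)·Dx  (order 1).
h: a_k = 4, 16, 96, 512, 2816, 15360, 83968, 458752, 2506752, …
ICs: h(0) = 4.

f: a_k = 4, 16, 64, 256, 1024, 4096, 16384, 65536, 262144, …
h₀=f(r): pull back L_f along r ⇒ L₀.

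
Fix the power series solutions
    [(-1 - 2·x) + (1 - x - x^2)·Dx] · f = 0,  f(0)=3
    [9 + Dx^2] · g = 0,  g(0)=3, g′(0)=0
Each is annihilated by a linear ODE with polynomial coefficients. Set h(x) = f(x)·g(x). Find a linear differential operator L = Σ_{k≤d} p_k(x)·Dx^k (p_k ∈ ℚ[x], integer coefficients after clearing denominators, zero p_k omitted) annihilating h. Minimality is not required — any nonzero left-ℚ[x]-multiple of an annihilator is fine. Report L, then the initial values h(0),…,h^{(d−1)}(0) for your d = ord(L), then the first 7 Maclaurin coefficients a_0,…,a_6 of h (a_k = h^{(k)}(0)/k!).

f: a_k = 3, 3, 6, 9, 15, 24, 39, …
g: a_k = 3, 0, -27/2, 0, 81/8, 0, -243/80, …
h₀=f·g: eliminate ⇒ L₀, order ≤ 1·2.
L = (-7 + 9·x + 9·x^2) + (2 + 4·x)·Dx + (-1 + x + x^2)·Dx^2  (order 2).
h: a_k = 9, 9, -45/2, -27/2, -45/8, -153/8, -2709/80, …
ICs: h(0) = 9, h′(0) = 9.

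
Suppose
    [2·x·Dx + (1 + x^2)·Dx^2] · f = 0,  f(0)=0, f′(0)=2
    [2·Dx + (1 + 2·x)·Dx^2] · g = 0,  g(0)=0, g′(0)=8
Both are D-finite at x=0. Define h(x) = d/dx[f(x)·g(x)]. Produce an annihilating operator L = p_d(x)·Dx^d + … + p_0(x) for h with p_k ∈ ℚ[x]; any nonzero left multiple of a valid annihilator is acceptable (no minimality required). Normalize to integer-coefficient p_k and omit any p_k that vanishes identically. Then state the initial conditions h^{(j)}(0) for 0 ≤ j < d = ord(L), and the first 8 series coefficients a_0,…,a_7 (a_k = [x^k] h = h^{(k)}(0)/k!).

f: a_k = 0, 2, 0, -2/3, 0, 2/5, 0, -2/7, …
g: a_k = 0, 8, -8, 32/3, -16, 128/5, -128/3, 512/7, …
Product ⇒ symmetric product L₀, ord ≤ 4.
h=h₀': d/dx-closure on L₀ ⇒ L.
L = (24 + 80·x + 88·x^2 + 240·x^3 + 240·x^4 + 208·x^5 + 16·x^7) + (12 + 80·x + 332·x^2 + 608·x^3 + 880·x^4 + 744·x^5 + 560·x^6 + 24·x^7 + 56·x^8)·Dx + (12 + 52·x + 168·x^2 + 372·x^3 + 516·x^4 + 564·x^5 + 384·x^6 + 276·x^7 + 24·x^8 + 32·x^9)·Dx^2 + (2 + 12·x + 34·x^2 + 64·x^3 + 87·x^4 + 96·x^5 + 84·x^6 + 48·x^7 + 33·x^8 + 4·x^9 + 4·x^10)·Dx^3  (order 3).
h: a_k = 0, 32, -48, 64, -400/3, 4256/15, -8176/15, 5248/5, …
ICs: h(0) = 0, h′(0) = 32, h′′(0) = -96.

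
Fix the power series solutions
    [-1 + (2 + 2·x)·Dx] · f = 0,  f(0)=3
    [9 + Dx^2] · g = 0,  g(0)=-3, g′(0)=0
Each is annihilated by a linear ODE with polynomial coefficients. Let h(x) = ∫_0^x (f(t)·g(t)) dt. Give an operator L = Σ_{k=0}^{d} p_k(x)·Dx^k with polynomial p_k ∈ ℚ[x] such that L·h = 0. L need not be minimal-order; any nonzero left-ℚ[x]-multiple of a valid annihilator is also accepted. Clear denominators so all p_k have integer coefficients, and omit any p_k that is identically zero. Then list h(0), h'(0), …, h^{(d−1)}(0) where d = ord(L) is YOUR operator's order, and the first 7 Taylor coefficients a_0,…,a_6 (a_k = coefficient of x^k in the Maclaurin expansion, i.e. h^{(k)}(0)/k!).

L = (39 + 72·x + 36·x^2)·Dx + (-4 - 4·x)·Dx^2 + (4 + 8·x + 4·x^2)·Dx^3  (order 3).
h: a_k = 0, -9, -9/4, 111/8, 315/64, -4491/640, -1101/512, …
ICs: h(0) = 0, h′(0) = -9, h′′(0) = -9/2.

f: a_k = 3, 3/2, -3/8, 3/16, -15/128, 21/256, -63/1024, …
g: a_k = -3, 0, 27/2, 0, -81/8, 0, 243/80, …
Sym-product of L_f,L_g gives L₀ (≤ ord 2).
h=∫h₀ ⇒ L = L₀·Dx.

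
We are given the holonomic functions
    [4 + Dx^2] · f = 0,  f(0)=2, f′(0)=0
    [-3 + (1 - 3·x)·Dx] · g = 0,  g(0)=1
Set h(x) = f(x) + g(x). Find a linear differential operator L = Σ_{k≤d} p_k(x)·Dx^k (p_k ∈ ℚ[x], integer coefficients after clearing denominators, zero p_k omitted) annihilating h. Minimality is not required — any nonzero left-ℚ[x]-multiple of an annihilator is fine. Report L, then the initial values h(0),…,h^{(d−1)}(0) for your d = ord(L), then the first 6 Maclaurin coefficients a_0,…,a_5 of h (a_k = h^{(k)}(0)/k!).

f: a_k = 2, 0, -4, 0, 4/3, 0, …
g: a_k = 1, 3, 9, 27, 81, 243, …
h₀=f+g: left-lcm gives L₀, ord ≤ 3.
L = (-348 + 144·x - 216·x^2) + (44 - 180·x + 216·x^2 - 216·x^3)·Dx + (-87 + 36·x - 54·x^2)·Dx^2 + (11 - 45·x + 54·x^2 - 54·x^3)·Dx^3  (order 3).
h: a_k = 3, 3, 5, 27, 247/3, 243, …
ICs: h(0) = 3, h′(0) = 3, h′′(0) = 10.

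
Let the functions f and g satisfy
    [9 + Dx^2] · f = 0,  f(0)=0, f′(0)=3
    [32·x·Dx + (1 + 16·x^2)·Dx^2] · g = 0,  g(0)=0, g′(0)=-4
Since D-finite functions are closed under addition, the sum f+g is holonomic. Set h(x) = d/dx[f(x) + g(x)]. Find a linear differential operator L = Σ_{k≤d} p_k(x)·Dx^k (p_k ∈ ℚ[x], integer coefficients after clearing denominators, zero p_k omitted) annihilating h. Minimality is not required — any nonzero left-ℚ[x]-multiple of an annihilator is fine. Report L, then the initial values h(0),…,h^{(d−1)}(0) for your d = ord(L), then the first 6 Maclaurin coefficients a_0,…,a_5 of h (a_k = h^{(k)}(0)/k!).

L = (-52704·x + 967680·x^3 + 663552·x^5) + (-207 + 13104·x^2 + 283392·x^4 + 331776·x^6)·Dx + (-5856·x + 107520·x^3 + 73728·x^5)·Dx^2 + (-23 + 1456·x^2 + 31488·x^4 + 36864·x^6)·Dx^3  (order 3).
h: a_k = -1, 0, 101/2, 0, -8111/8, 0, …
ICs: h(0) = -1, h′(0) = 0, h′′(0) = 101.

f: a_k = 0, 3, 0, -9/2, 0, 81/40, …
g: a_k = 0, -4, 0, 64/3, 0, -1024/5, …
Sum ⇒ L₀ = lclm(L_f,L_g) in ℚ(x)⟨Dx⟩.
Differentiate: ansatz ord ≤ ord L₀ ⇒ L.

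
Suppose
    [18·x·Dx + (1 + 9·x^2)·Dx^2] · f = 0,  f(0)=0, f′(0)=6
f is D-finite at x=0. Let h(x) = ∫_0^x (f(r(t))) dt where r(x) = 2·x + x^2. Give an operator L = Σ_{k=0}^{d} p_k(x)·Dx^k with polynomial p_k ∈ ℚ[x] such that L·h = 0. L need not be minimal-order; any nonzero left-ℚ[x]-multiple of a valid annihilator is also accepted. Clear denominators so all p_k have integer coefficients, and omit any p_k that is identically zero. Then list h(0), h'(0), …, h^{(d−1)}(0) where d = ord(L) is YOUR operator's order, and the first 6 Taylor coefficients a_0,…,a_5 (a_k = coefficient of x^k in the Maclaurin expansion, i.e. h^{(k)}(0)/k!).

L = (-1 + 72·x + 144·x^2 + 108·x^3 + 27·x^4)·Dx^2 + (1 + x + 36·x^2 + 72·x^3 + 45·x^4 + 9·x^5)·Dx^3  (order 3).
h: a_k = 0, 0, 6, 2, -36, -216/5, …
ICs: h(0) = 0, h′(0) = 0, h′′(0) = 12.

f: a_k = 0, 6, 0, -18, 0, 486/5, …
h₀=f(r): pull back L_f along r ⇒ L₀.
Integrate: L := L₀·Dx.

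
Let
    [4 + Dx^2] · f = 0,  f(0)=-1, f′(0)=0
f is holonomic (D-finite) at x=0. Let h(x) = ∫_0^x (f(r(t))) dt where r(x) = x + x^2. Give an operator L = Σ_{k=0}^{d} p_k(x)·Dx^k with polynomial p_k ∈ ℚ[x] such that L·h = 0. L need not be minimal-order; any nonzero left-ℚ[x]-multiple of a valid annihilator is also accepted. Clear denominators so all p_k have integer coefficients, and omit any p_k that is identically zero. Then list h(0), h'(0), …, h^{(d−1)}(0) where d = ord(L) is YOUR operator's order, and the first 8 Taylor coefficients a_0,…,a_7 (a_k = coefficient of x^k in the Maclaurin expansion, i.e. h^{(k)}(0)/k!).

f: a_k = -1, 0, 2, 0, -2/3, 0, 4/45, 0, …
L₀ from L_f via x↦r, Dx↦r'^{-1}Dx.
h=∫h₀ ⇒ L = L₀·Dx.
L = (4 + 24·x + 48·x^2 + 32·x^3)·Dx - 2·Dx^2 + (1 + 2·x)·Dx^3  (order 3).
h: a_k = 0, -1, 0, 2/3, 1, 4/15, -4/9, -176/315, …
ICs: h(0) = 0, h′(0) = -1, h′′(0) = 0.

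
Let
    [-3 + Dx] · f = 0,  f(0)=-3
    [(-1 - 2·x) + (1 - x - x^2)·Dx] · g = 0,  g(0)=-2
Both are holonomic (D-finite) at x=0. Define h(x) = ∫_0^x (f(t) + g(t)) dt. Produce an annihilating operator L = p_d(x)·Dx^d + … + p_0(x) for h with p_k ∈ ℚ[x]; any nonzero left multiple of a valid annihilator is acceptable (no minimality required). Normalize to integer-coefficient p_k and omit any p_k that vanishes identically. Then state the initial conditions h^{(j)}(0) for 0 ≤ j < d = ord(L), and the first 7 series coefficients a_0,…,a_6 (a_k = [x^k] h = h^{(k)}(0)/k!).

L = (3 + 9·x + 45·x^2 + 18·x^3)·Dx + (5 - 24·x - 15·x^2 + 18·x^3 + 9·x^4)·Dx^2 + (-2 + 7·x - 8·x^3 - 3·x^4)·Dx^3  (order 3).
h: a_k = 0, -5, -11/2, -35/6, -39/8, -161/40, -883/240, …
ICs: h(0) = 0, h′(0) = -5, h′′(0) = -11.

f: a_k = -3, -9, -27/2, -27/2, -81/8, -243/40, -243/80, …
g: a_k = -2, -2, -4, -6, -10, -16, -26, …
L₀ := lclm(L_f,L_g); ord L₀ ≤ 1+1.
Integrate: L := L₀·Dx.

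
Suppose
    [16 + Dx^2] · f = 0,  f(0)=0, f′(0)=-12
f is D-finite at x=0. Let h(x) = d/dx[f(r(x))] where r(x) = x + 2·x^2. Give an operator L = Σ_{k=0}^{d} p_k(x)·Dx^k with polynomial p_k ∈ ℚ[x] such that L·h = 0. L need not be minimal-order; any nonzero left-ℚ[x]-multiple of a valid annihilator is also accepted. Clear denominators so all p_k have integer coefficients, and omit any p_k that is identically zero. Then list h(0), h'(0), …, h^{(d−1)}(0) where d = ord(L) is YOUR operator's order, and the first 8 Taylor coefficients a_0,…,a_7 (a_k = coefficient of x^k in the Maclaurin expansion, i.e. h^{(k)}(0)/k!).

f: a_k = 0, -12, 0, 32, 0, -128/5, 0, 1024/105, …
Substitute x→r, Dx→(1/r')Dx; clear ⇒ L₀.
Derive L from L₀ (diff closure).
L = (64 + 256·x + 1536·x^2 + 4096·x^3 + 4096·x^4) + (-12 - 48·x)·Dx + (1 + 8·x + 16·x^2)·Dx^2  (order 2).
h: a_k = -12, -48, 96, 768, 1792, 0, -106496/15, -229376/15, …
ICs: h(0) = -12, h′(0) = -48.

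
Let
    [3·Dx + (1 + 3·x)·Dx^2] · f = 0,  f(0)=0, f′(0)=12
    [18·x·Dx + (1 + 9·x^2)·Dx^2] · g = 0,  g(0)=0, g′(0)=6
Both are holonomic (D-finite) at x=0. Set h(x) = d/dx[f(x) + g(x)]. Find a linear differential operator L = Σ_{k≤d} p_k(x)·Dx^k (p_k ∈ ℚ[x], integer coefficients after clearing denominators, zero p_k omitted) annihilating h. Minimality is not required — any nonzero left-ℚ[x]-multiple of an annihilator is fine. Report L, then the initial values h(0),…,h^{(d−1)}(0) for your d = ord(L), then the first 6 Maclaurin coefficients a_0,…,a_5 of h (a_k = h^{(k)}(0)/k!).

f: a_k = 0, 12, -18, 36, -81, 972/5, …
g: a_k = 0, 6, 0, -18, 0, 486/5, …
L₀ := lclm(L_f,L_g); ord L₀ ≤ 2+2.
h=h₀': d/dx-closure on L₀ ⇒ L.
L = (-18 - 162·x + 486·x^2 + 486·x^3) + (-12 - 36·x + 972·x^3 + 972·x^4)·Dx + (-1 + 3·x + 18·x^2 + 54·x^3 + 243·x^4 + 243·x^5)·Dx^2  (order 2).
h: a_k = 18, -36, 54, -324, 1458, -2916, …
ICs: h(0) = 18, h′(0) = -36.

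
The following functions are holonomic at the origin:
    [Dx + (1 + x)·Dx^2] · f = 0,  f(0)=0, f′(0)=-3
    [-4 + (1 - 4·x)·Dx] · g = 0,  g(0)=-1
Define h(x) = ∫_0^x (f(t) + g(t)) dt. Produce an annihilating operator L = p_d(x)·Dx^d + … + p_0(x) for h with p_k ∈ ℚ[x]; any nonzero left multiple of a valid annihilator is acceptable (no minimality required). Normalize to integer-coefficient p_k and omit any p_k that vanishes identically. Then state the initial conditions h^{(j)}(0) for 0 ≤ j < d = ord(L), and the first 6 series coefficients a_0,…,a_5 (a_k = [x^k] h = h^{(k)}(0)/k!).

L = (-112 - 32·x)·Dx^2 + (-94 - 208·x - 64·x^2)·Dx^3 + (9 - 23·x - 48·x^2 - 16·x^3)·Dx^4  (order 4).
h: a_k = 0, -1, -7/2, -29/6, -65/4, -1021/20, …
ICs: h(0) = 0, h′(0) = -1, h′′(0) = -7, h′′′(0) = -29.

f: a_k = 0, -3, 3/2, -1, 3/4, -3/5, …
g: a_k = -1, -4, -16, -64, -256, -1024, …
Sum ⇒ L₀ = lclm(L_f,L_g) in ℚ(x)⟨Dx⟩.
∫: right-multiply L₀ by Dx.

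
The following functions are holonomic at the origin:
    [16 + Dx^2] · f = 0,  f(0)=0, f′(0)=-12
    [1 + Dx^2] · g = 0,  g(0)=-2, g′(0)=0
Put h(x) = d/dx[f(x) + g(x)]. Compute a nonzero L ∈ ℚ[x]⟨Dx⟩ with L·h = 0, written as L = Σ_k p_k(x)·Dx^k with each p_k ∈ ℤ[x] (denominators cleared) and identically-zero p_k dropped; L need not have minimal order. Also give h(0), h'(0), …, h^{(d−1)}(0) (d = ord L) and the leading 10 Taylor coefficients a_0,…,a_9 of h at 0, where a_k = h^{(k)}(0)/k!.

f: a_k = 0, -12, 0, 32, 0, -128/5, 0, 1024/105, 0, -2048/945, …
g: a_k = -2, 0, 1, 0, -1/12, 0, 1/360, 0, -1/20160, 0, …
Sum ⇒ L₀ = lclm(L_f,L_g) in ℚ(x)⟨Dx⟩.
h₀' ⇒ L via d/dx closure of L₀.
L = 16 + 17·Dx^2 + Dx^4  (order 4).
h: a_k = -12, 2, 96, -1/3, -128, 1/60, 1024/15, -1/2520, -2048/105, 1/181440, …
ICs: h(0) = -12, h′(0) = 2, h′′(0) = 192, h′′′(0) = -2.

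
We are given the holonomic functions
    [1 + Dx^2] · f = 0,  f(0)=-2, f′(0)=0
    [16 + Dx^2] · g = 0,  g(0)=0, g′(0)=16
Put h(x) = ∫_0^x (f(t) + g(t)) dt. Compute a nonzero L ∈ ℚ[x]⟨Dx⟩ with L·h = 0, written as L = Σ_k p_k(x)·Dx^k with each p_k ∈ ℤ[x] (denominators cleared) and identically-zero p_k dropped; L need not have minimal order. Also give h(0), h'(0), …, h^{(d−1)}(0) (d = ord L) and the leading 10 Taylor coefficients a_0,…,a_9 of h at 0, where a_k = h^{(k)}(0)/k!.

f: a_k = -2, 0, 1, 0, -1/12, 0, 1/360, 0, -1/20160, 0, …
g: a_k = 0, 16, 0, -128/3, 0, 512/15, 0, -4096/315, 0, 8192/2835, …
f+g: L₀ = lclm(L_f,L_g), ord ≤ 2+2.
h=∫₀ˣh₀: take L = L₀·Dx.
L = 16·Dx + 17·Dx^3 + Dx^5  (order 5).
h: a_k = 0, -2, 8, 1/3, -32/3, -1/60, 256/45, 1/2520, -512/315, -1/181440, …
ICs: h(0) = 0, h′(0) = -2, h′′(0) = 16, h′′′(0) = 2, h′′′′(0) = -256.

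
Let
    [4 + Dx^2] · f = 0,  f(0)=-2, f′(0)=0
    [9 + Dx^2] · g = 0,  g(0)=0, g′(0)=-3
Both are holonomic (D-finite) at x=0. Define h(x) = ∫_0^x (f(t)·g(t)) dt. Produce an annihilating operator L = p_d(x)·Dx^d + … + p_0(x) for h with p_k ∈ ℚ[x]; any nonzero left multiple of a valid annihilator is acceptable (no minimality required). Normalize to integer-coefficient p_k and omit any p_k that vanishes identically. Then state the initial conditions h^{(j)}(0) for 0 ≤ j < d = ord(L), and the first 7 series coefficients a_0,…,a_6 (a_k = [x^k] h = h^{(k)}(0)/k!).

f: a_k = -2, 0, 4, 0, -4/3, 0, 8/45, …
g: a_k = 0, -3, 0, 9/2, 0, -81/40, 0, …
L₀ := L_f ⊗_s L_g (sym. prod.), ord ≤ 4.
h=∫h₀ ⇒ L = L₀·Dx.
L = 25·Dx + 26·Dx^3 + Dx^5  (order 5).
h: a_k = 0, 0, 3, 0, -21/4, 0, 521/120, …
ICs: h(0) = 0, h′(0) = 0, h′′(0) = 6, h′′′(0) = 0, h′′′′(0) = -126.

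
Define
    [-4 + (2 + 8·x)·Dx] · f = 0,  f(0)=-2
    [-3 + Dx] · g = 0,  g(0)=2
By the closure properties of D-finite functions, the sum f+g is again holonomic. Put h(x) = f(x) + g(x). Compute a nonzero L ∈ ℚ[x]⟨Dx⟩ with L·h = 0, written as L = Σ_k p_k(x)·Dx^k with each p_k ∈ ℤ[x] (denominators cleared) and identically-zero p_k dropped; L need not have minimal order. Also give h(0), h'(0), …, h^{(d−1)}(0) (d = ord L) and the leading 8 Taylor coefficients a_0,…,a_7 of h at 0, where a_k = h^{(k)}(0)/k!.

f: a_k = -2, -4, 4, -8, 20, -56, 168, -528, …
g: a_k = 2, 6, 9, 9, 27/4, 81/20, 81/40, 243/280, …
Weyl lclm of L_f,L_g ⇒ L₀ (ord ≤ 2).
L = (30 + 72·x) + (-13 - 72·x - 144·x^2)·Dx + (1 + 16·x + 48·x^2)·Dx^2  (order 2).
h: a_k = 0, 2, 13, 1, 107/4, -1039/20, 6801/40, -147597/280, …
ICs: h(0) = 0, h′(0) = 2.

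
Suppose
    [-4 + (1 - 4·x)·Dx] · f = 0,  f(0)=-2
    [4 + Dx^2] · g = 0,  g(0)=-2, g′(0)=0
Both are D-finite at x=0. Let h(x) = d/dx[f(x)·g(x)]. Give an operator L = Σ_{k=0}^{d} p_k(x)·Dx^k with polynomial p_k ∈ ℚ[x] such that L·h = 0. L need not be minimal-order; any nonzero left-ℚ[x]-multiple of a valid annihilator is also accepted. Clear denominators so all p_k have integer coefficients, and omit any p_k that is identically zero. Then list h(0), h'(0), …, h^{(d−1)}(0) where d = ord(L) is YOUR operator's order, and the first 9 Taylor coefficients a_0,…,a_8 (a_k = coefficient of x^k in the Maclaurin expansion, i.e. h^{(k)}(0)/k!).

f: a_k = -2, -8, -32, -128, -512, -2048, -8192, -32768, -131072, …
g: a_k = -2, 0, 4, 0, -4/3, 0, 8/45, 0, -4/315, …
L₀ := L_f ⊗_s L_g (sym. prod.), ord ≤ 2.
Differentiate: ansatz ord ≤ ord L₀ ⇒ L.
L = (-28 - 32·x + 64·x^2) + (-8 + 32·x)·Dx + (1 - 8·x + 16·x^2)·Dx^2  (order 2).
h: a_k = 16, 112, 672, 10784/3, 53920/3, 1294048/15, 18116672/45, 579733568/315, 289866784/35, …
ICs: h(0) = 16, h′(0) = 112.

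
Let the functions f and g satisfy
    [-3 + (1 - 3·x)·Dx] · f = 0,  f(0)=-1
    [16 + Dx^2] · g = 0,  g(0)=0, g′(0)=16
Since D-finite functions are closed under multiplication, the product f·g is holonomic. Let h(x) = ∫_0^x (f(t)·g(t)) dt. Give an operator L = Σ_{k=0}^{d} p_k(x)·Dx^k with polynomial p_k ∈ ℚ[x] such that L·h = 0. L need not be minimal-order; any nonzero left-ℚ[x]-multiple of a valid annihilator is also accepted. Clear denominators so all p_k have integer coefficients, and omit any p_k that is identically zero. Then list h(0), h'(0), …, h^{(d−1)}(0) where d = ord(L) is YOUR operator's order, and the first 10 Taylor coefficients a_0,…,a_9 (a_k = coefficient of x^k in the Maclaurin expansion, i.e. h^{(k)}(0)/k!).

L = (-16 + 48·x)·Dx + 6·Dx^2 + (-1 + 3·x)·Dx^3  (order 3).
h: a_k = 0, 0, -8, -16, -76/3, -304/5, -7096/45, -14192/35, -334774/315, -2678192/945, …
ICs: h(0) = 0, h′(0) = 0, h′′(0) = -16.

f: a_k = -1, -3, -9, -27, -81, -243, -729, -2187, -6561, -19683, …
g: a_k = 0, 16, 0, -128/3, 0, 512/15, 0, -4096/315, 0, 8192/2835, …
L₀ := L_f ⊗_s L_g (sym. prod.), ord ≤ 2.
h=∫h₀ ⇒ L = L₀·Dx.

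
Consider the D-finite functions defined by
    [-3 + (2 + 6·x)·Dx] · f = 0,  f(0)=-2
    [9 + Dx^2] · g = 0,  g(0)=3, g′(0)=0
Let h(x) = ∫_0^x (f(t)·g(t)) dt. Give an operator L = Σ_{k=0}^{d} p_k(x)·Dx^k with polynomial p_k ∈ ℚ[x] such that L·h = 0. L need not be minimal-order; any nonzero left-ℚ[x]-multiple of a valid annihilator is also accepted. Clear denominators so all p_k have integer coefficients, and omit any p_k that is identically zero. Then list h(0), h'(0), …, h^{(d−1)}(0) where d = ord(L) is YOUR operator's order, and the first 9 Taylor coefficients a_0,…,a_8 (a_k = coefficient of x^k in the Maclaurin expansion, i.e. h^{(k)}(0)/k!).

f: a_k = -2, -3, 9/4, -27/8, 405/64, -1701/128, 15309/512, -72171/1024, 2814669/16384, …
g: a_k = 3, 0, -27/2, 0, 81/8, 0, -243/80, 0, 2187/4480, …
L₀ := L_f ⊗_s L_g (sym. prod.), ord ≤ 2.
Integrate: L := L₀·Dx.
L = (63 + 216·x + 324·x^2)·Dx + (-12 - 36·x)·Dx^2 + (4 + 24·x + 36·x^2)·Dx^3  (order 3).
h: a_k = 0, -6, -9/2, 45/4, 243/32, -405/64, -1053/256, 84807/17920, -292329/40960, …
ICs: h(0) = 0, h′(0) = -6, h′′(0) = -9.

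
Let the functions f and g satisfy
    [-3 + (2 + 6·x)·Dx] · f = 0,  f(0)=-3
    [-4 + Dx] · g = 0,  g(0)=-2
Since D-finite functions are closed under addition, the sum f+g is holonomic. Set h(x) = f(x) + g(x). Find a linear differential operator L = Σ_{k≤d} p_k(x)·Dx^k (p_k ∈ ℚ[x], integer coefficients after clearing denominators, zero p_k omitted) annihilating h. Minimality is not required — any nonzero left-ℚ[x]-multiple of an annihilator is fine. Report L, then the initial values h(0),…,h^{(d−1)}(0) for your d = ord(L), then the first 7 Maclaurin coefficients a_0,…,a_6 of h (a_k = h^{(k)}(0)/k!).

L = (132 + 288·x) + (-73 - 384·x - 576·x^2)·Dx + (10 + 78·x + 144·x^2)·Dx^2  (order 2).
h: a_k = -5, -25/2, -101/8, -1267/48, -4547/384, -142081/3840, 1542427/46080, …
ICs: h(0) = -5, h′(0) = -25/2.

f: a_k = -3, -9/2, 27/8, -81/16, 1215/128, -5103/256, 45927/1024, …
g: a_k = -2, -8, -16, -64/3, -64/3, -256/15, -512/45, …
f+g: L₀ = lclm(L_f,L_g), ord ≤ 1+1.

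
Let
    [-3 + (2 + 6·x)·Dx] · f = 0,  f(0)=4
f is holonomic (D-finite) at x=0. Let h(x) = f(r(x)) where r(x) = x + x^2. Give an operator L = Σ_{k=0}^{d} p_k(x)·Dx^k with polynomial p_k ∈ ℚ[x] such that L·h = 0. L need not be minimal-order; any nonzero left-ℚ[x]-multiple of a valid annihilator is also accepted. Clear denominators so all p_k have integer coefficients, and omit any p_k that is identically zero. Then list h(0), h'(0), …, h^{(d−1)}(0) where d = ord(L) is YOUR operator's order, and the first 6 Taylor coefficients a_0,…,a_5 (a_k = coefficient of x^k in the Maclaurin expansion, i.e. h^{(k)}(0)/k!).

f: a_k = 4, 6, -9/2, 27/4, -405/32, 1701/64, …
L₀ from L_f via x↦r, Dx↦r'^{-1}Dx.
L = (-3 - 6·x) + (2 + 6·x + 6·x^2)·Dx  (order 1).
h: a_k = 4, 6, 3/2, -9/4, 99/32, -243/64, …
ICs: h(0) = 4.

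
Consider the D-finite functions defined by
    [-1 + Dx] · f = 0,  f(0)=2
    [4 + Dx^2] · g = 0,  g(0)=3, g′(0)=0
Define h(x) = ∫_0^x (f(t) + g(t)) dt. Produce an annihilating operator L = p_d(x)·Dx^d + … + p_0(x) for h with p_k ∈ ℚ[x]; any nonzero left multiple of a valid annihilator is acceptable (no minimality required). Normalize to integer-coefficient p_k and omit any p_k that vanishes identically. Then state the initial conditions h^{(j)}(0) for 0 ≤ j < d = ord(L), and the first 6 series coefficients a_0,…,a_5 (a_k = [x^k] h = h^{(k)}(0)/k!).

f: a_k = 2, 2, 1, 1/3, 1/12, 1/60, …
g: a_k = 3, 0, -6, 0, 2, 0, …
Weyl lclm of L_f,L_g ⇒ L₀ (ord ≤ 3).
h=∫h₀ ⇒ L = L₀·Dx.
L = -4·Dx + 4·Dx^2 - Dx^3 + Dx^4  (order 4).
h: a_k = 0, 5, 1, -5/3, 1/12, 5/12, …
ICs: h(0) = 0, h′(0) = 5, h′′(0) = 2, h′′′(0) = -10.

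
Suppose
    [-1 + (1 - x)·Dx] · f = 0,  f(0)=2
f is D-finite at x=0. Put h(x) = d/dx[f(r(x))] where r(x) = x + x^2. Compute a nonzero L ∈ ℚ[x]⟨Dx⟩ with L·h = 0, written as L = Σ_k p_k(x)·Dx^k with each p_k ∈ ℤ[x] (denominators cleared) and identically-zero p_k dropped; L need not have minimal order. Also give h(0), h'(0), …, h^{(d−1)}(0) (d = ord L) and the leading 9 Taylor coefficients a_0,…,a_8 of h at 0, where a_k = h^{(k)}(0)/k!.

L = (4 + 6·x + 6·x^2) + (-1 - x + 3·x^2 + 2·x^3)·Dx  (order 1).
h: a_k = 2, 8, 18, 40, 80, 156, 294, 544, 990, …
ICs: h(0) = 2.

f: a_k = 2, 2, 2, 2, 2, 2, 2, 2, 2, …
Substitute x→r, Dx→(1/r')Dx; clear ⇒ L₀.
Derive L from L₀ (diff closure).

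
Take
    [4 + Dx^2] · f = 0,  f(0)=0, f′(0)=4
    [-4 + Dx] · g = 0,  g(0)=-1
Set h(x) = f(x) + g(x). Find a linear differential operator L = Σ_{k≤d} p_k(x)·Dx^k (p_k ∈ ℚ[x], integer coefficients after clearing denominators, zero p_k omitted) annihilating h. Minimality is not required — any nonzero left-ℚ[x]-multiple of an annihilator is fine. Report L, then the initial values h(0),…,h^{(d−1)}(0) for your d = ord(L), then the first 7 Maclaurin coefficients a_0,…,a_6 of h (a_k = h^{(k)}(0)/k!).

f: a_k = 0, 4, 0, -8/3, 0, 8/15, 0, …
g: a_k = -1, -4, -8, -32/3, -32/3, -128/15, -256/45, …
L₀ := lclm(L_f,L_g); ord L₀ ≤ 2+1.
L = -16 + 4·Dx - 4·Dx^2 + Dx^3  (order 3).
h: a_k = -1, 0, -8, -40/3, -32/3, -8, -256/45, …
ICs: h(0) = -1, h′(0) = 0, h′′(0) = -16.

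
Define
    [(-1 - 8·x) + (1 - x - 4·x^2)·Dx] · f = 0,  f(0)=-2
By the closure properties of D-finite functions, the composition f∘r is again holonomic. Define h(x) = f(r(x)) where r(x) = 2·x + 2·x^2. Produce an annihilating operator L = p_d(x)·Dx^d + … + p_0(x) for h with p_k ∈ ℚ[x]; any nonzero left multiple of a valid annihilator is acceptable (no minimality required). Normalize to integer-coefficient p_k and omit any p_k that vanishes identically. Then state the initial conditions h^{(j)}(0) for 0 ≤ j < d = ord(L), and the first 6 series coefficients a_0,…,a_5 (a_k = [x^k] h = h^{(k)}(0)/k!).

f: a_k = -2, -2, -10, -18, -58, -130, …
Change of var in L_f (x↦r) gives L₀.
L = (2 + 36·x + 96·x^2 + 64·x^3) + (-1 + 2·x + 18·x^2 + 32·x^3 + 16·x^4)·Dx  (order 1).
h: a_k = -2, -4, -44, -224, -1400, -8304, …
ICs: h(0) = -2.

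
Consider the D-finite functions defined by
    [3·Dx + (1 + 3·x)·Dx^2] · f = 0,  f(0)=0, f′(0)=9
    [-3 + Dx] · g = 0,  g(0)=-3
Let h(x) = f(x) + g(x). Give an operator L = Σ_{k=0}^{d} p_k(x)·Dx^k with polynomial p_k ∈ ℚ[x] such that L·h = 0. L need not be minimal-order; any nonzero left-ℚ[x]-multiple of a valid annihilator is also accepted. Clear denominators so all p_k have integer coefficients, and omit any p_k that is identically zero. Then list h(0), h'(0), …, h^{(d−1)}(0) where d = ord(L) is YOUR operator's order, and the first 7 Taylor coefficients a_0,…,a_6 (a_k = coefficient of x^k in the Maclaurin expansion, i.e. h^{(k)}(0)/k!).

L = (-27 - 27·x)·Dx + (3 - 18·x - 27·x^2)·Dx^2 + (2 + 9·x + 9·x^2)·Dx^3  (order 3).
h: a_k = -3, 0, -27, 27/2, -567/8, 5589/40, -29403/80, …
ICs: h(0) = -3, h′(0) = 0, h′′(0) = -54.

f: a_k = 0, 9, -27/2, 27, -243/4, 729/5, -729/2, …
g: a_k = -3, -9, -27/2, -27/2, -81/8, -243/40, -243/80, …
Weyl lclm of L_f,L_g ⇒ L₀ (ord ≤ 3).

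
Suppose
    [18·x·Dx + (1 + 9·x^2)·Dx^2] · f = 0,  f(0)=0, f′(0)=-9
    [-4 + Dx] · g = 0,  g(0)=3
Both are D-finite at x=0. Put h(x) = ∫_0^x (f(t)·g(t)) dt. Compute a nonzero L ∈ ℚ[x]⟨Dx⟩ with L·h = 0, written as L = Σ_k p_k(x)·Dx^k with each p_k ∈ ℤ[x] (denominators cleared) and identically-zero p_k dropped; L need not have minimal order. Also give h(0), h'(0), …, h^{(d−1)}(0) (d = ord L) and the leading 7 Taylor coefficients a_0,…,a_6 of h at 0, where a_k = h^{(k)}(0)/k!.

L = (16 - 72·x + 144·x^2)·Dx + (-8 + 18·x - 72·x^2)·Dx^2 + (1 + 9·x^2)·Dx^3  (order 3).
h: a_k = 0, 0, -27/2, -36, -135/4, 36/5, -129/10, …
ICs: h(0) = 0, h′(0) = 0, h′′(0) = -27.

f: a_k = 0, -9, 0, 27, 0, -729/5, 0, …
g: a_k = 3, 12, 24, 32, 32, 128/5, 256/15, …
Product ⇒ symmetric product L₀, ord ≤ 2.
∫: right-multiply L₀ by Dx.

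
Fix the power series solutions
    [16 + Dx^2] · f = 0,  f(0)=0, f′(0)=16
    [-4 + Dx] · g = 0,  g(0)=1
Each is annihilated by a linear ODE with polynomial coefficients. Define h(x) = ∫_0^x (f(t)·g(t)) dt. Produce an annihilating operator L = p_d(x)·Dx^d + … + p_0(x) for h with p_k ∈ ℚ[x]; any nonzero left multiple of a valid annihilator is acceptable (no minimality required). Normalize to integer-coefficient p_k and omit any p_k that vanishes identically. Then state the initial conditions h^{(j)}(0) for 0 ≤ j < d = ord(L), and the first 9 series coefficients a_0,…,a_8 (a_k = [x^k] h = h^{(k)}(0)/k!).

L = 32·Dx - 8·Dx^2 + Dx^3  (order 3).
h: a_k = 0, 0, 8, 64/3, 64/3, 0, -1024/45, -8192/315, -4096/315, …
ICs: h(0) = 0, h′(0) = 0, h′′(0) = 16.

f: a_k = 0, 16, 0, -128/3, 0, 512/15, 0, -4096/315, 0, …
g: a_k = 1, 4, 8, 32/3, 32/3, 128/15, 256/45, 1024/315, 512/315, …
f·g: L₀ = L_f ⊗_s L_g, ord ≤ 2·1.
∫: right-multiply L₀ by Dx.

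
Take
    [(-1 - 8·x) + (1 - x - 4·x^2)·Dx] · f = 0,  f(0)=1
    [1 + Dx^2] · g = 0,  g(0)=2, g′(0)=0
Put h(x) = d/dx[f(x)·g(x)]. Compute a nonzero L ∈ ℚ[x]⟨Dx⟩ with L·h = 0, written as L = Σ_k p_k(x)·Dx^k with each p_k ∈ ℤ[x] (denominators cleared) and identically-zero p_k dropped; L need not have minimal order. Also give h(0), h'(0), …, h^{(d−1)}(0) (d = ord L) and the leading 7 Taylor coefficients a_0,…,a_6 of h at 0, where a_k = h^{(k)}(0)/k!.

f: a_k = 1, 1, 5, 9, 29, 65, 181, …
g: a_k = 2, 0, -1, 0, 1/12, 0, -1/360, …
h₀=f·g: eliminate ⇒ L₀, order ≤ 1·2.
h=h₀': d/dx-closure on L₀ ⇒ L.
L = (159 - 2·x - 7·x^2 + 8·x^3 + 16·x^4) + (22 + 178·x + 24·x^2 + 64·x^3)·Dx + (-7 + 6·x + 25·x^2 + 8·x^3 + 16·x^4)·Dx^2  (order 2).
h: a_k = 2, 18, 51, 637/3, 7265/12, 120029/60, 2060723/360, …
ICs: h(0) = 2, h′(0) = 18.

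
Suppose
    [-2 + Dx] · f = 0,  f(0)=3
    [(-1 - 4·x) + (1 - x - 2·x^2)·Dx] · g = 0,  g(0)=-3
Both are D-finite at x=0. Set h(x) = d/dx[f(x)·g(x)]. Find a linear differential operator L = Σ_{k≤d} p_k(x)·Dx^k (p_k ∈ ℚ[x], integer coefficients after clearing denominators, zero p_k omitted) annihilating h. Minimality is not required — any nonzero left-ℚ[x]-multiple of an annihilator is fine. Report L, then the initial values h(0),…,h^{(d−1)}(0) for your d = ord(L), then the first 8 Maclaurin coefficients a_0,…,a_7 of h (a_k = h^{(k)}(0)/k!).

f: a_k = 3, 6, 6, 4, 2, 4/5, 4/15, 8/105, …
g: a_k = -3, -3, -9, -15, -33, -63, -129, -255, …
L₀ := L_f ⊗_s L_g (sym. prod.), ord ≤ 1.
Derive L from L₀ (diff closure).
L = (14 + 16·x - 12·x^2 - 16·x^3 + 16·x^4) + (-3 + x + 12·x^2 - 8·x^4)·Dx  (order 1).
h: a_k = -27, -126, -387, -1044, -2607, -31326/5, -73053/5, -1169192/35, …
ICs: h(0) = -27.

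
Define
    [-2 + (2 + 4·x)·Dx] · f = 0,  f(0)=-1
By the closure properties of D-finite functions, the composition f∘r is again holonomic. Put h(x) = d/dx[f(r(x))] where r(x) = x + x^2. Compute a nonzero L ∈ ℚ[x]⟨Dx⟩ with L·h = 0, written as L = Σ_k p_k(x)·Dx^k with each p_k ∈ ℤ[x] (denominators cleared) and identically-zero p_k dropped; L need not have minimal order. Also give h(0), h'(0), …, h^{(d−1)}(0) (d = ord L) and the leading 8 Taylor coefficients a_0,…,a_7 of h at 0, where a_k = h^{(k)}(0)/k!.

f: a_k = -1, -1, 1/2, -1/2, 5/8, -7/8, 21/16, -33/16, …
Substitute x→r, Dx→(1/r')Dx; clear ⇒ L₀.
h₀' ⇒ L via d/dx closure of L₀.
L = 1 + (-1 - 4·x - 6·x^2 - 4·x^3)·Dx  (order 1).
h: a_k = -1, -1, 3/2, -3/2, 5/8, 9/8, -49/16, 61/16, …
ICs: h(0) = -1.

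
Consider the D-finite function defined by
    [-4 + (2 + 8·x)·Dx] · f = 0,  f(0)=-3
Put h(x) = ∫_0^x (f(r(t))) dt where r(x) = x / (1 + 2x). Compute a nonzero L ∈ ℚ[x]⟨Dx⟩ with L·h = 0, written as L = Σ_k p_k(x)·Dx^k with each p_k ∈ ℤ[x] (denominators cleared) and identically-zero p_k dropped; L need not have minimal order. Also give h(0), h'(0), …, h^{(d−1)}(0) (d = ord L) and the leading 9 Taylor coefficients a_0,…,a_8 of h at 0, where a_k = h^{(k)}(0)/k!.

f: a_k = -3, -6, 6, -12, 30, -84, 252, -792, 2574, …
f∘r: x↦r, Dx↦Dx/r' in L_f ⇒ L₀.
Integrate: L := L₀·Dx.
L = -2·Dx + (1 + 8·x + 12·x^2)·Dx^2  (order 2).
h: a_k = 0, -3, -3, 6, -15, 222/5, -150, 3924/7, -2259, …
ICs: h(0) = 0, h′(0) = -3.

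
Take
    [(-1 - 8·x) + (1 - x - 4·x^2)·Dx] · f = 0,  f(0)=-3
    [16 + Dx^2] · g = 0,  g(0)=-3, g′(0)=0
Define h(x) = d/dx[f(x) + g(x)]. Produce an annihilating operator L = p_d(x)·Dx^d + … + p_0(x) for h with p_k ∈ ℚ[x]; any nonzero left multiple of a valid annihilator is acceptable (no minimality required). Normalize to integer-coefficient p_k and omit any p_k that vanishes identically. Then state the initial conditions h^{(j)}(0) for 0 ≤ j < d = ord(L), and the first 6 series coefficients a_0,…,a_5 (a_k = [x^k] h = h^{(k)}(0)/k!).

f: a_k = -3, -3, -15, -27, -87, -195, …
g: a_k = -3, 0, 24, 0, -32, 0, …
Weyl lclm of L_f,L_g ⇒ L₀ (ord ≤ 3).
Derive L from L₀ (diff closure).
L = (6848 + 35072·x + 150784·x^2 + 87040·x^3 + 204800·x^4 + 147456·x^5 + 196608·x^6) + (-560 - 4048·x + 5184·x^2 + 13952·x^3 + 2560·x^4 + 18432·x^5 + 57344·x^6 + 65536·x^7)·Dx + (428 + 2192·x + 9424·x^2 + 5440·x^3 + 12800·x^4 + 9216·x^5 + 12288·x^6)·Dx^2 + (-35 - 253·x + 324·x^2 + 872·x^3 + 160·x^4 + 1152·x^5 + 3584·x^6 + 4096·x^7)·Dx^3  (order 3).
h: a_k = -3, 18, -81, -476, -975, -15778/5, …
ICs: h(0) = -3, h′(0) = 18, h′′(0) = -162.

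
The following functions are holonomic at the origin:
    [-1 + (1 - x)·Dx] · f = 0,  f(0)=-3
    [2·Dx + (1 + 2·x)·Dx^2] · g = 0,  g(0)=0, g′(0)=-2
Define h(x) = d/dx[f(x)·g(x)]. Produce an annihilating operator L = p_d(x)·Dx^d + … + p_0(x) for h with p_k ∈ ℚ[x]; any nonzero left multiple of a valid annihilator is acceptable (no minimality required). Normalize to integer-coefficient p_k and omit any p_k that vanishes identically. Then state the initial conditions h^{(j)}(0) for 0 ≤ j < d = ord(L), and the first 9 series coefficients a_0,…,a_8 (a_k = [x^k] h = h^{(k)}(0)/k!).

f: a_k = -3, -3, -3, -3, -3, -3, -3, -3, -3, …
g: a_k = 0, -2, 2, -8/3, 4, -32/5, 32/3, -128/7, 32, …
h₀=f·g: eliminate ⇒ L₀, order ≤ 1·2.
h₀' ⇒ L via d/dx closure of L₀.
L = 8 + (-1 + 10·x)·Dx + (-1 - x + 2·x^2)·Dx^2  (order 2).
h: a_k = 6, 0, 24, -16, 76, -504/5, 1332/5, -16224/35, 35508/35, …
ICs: h(0) = 6, h′(0) = 0.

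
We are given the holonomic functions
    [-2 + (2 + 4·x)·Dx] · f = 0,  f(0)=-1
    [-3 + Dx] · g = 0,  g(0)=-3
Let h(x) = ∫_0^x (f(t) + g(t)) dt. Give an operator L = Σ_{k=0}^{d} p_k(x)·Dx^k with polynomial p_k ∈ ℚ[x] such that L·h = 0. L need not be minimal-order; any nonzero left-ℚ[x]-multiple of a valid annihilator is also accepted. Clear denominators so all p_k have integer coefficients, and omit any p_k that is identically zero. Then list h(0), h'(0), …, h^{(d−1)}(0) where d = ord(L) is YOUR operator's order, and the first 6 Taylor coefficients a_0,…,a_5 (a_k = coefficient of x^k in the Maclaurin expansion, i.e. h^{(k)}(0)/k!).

f: a_k = -1, -1, 1/2, -1/2, 5/8, -7/8, …
g: a_k = -3, -9, -27/2, -27/2, -81/8, -243/40, …
Weyl lclm of L_f,L_g ⇒ L₀ (ord ≤ 2).
∫: right-multiply L₀ by Dx.
L = (6 + 9·x)·Dx + (-5 - 18·x - 18·x^2)·Dx^2 + (1 + 5·x + 6·x^2)·Dx^3  (order 3).
h: a_k = 0, -4, -5, -13/3, -7/2, -19/10, …
ICs: h(0) = 0, h′(0) = -4, h′′(0) = -10.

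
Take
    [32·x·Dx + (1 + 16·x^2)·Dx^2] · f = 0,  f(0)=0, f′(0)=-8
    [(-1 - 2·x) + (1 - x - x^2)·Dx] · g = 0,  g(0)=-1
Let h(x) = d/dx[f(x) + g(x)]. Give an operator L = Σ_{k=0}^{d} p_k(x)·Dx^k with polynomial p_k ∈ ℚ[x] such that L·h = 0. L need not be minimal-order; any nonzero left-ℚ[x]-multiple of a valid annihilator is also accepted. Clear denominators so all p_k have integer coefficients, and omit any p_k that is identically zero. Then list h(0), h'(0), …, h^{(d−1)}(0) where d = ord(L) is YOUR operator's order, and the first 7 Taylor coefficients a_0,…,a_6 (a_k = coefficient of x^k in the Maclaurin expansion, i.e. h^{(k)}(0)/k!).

L = (64 - 256·x - 3904·x^2 - 6912·x^3 - 9696·x^4 - 1536·x^6) + (-25 - 24·x + 542·x^2 - 780·x^3 - 6800·x^4 - 6560·x^5 - 768·x^6 - 1536·x^7)·Dx + (2 + 17·x + 62·x^2 + 202·x^3 + 445·x^4 - 1136·x^5 - 576·x^6 - 256·x^7 - 256·x^8)·Dx^2  (order 2).
h: a_k = -9, -4, 119, -20, -2088, -78, 32621, …
ICs: h(0) = -9, h′(0) = -4.

f: a_k = 0, -8, 0, 128/3, 0, -2048/5, 0, …
g: a_k = -1, -1, -2, -3, -5, -8, -13, …
f+g: L₀ = lclm(L_f,L_g), ord ≤ 2+1.
Derive L from L₀ (diff closure).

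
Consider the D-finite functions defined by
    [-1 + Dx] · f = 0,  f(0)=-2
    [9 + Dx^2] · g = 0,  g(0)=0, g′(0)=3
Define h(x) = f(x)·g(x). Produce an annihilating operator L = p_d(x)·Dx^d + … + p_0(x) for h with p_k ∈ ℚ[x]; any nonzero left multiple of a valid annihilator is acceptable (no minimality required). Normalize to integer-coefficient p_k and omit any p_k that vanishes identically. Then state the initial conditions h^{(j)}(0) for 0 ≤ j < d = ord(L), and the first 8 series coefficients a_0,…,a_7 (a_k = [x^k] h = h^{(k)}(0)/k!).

f: a_k = -2, -2, -1, -1/3, -1/12, -1/60, -1/360, -1/2520, …
g: a_k = 0, 3, 0, -9/2, 0, 81/40, 0, -243/560, …
L₀ := L_f ⊗_s L_g (sym. prod.), ord ≤ 2.
L = 10 - 2·Dx + Dx^2  (order 2).
h: a_k = 0, -6, -6, 6, 8, 1/5, -13/5, -83/105, …
ICs: h(0) = 0, h′(0) = -6.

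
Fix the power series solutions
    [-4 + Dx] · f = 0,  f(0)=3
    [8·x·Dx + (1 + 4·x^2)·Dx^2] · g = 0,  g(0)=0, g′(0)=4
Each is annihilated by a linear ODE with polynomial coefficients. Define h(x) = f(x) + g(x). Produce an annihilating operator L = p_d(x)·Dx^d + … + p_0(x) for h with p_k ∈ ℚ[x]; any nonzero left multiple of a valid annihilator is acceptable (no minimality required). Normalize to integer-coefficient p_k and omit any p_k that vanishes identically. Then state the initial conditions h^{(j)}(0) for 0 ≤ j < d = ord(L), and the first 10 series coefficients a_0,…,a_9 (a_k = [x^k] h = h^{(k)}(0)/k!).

f: a_k = 3, 12, 24, 32, 32, 128/5, 256/15, 1024/105, 512/105, 2048/945, …
g: a_k = 0, 4, 0, -16/3, 0, 64/5, 0, -256/7, 0, 1024/9, …
h₀=f+g: left-lcm gives L₀, ord ≤ 3.
L = (8 - 32·x - 96·x^2 - 128·x^3)·Dx + (-6 - 8·x^2 - 64·x^4)·Dx^2 + (1 + 2·x + 8·x^2 + 8·x^3 + 16·x^4)·Dx^3  (order 3).
h: a_k = 3, 16, 24, 80/3, 32, 192/5, 256/15, -2816/105, 512/105, 109568/945, …
ICs: h(0) = 3, h′(0) = 16, h′′(0) = 48.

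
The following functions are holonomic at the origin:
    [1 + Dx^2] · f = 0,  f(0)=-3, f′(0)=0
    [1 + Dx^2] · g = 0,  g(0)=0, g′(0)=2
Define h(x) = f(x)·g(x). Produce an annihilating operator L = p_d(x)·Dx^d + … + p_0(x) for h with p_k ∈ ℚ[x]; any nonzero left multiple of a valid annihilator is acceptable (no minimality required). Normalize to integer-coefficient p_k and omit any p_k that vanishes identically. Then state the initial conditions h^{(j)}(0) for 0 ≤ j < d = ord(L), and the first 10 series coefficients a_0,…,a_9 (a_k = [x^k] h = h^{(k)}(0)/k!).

f: a_k = -3, 0, 3/2, 0, -1/8, 0, 1/240, 0, -1/13440, 0, …
g: a_k = 0, 2, 0, -1/3, 0, 1/60, 0, -1/2520, 0, 1/181440, …
h₀=f·g: eliminate ⇒ L₀, order ≤ 2·2.
L = 4·Dx + Dx^3  (order 3).
h: a_k = 0, -6, 0, 4, 0, -4/5, 0, 8/105, 0, -4/945, …
ICs: h(0) = 0, h′(0) = -6, h′′(0) = 0.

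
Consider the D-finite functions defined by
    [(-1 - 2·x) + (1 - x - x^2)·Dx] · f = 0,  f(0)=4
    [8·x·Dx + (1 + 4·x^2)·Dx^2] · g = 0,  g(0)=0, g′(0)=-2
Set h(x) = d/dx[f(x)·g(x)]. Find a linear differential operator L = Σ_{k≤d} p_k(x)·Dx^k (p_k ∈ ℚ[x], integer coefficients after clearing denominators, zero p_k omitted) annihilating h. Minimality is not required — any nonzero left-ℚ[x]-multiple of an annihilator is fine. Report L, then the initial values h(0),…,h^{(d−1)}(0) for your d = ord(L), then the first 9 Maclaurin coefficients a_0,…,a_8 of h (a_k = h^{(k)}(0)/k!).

f: a_k = 4, 4, 8, 12, 20, 32, 52, 84, 136, …
g: a_k = 0, -2, 0, 8/3, 0, -32/5, 0, 128/7, 0, …
Sym-product of L_f,L_g gives L₀ (≤ ord 2).
h=h₀': d/dx-closure on L₀ ⇒ L.
L = (-10 + 264·x^2 + 384·x^3 + 576·x^4) + (7 + 22·x + 12·x^2 + 88·x^3 + 384·x^4 + 384·x^5)·Dx + (-1 - 3·x - 11·x^2 + 4·x^3 - 16·x^4 + 64·x^5 + 48·x^6)·Dx^2  (order 2).
h: a_k = -8, -16, -16, -160/3, -664/3, -1728/5, -3016/15, -72512/105, -21584/7, …
ICs: h(0) = -8, h′(0) = -16.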